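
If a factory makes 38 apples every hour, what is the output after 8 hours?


Production rate: 38 apples per hour
Time: 8 hours
Total: 38 x 8 = 304 apples

304 apples


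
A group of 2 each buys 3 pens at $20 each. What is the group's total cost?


Cost per person:
3 x $20 = $60
Group total:
2 x $60 = $120

$120


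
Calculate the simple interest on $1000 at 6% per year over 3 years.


Use the formula I = P x R x T / 100
P x R x T = 1000 x 6 x 3 = 18000
I = 18000 / 100 = $180

$180


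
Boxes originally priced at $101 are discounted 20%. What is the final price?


Calculate the discount amount:
20% of $101 = $20.20
Subtract from original:
$101 - $20.20 = $80.80

$80.80


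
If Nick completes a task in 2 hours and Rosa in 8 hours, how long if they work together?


Nick's rate: 1/2 of the job per hour
Rosa's rate: 1/8 of the job per hour
Combined rate: 1/2 + 1/8 = 5/8 per hour
Time = 1 / (5/8) = 8/5 = 1.6 hours

1.6 hours


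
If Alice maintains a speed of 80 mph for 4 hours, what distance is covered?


Use the formula: distance = speed x time
Speed = 80 mph, Time = 4 hours
80 x 4 = 320 miles

320 miles


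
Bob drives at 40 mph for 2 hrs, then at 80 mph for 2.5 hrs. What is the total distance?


Leg 1 distance:
40 x 2 = 80 miles
Leg 2 distance:
80 x 2.5 = 200 miles
Total distance:
80 + 200 = 280 miles

280 miles


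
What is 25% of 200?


Convert percentage to decimal:
25% = 0.25
Multiply:
200 x 0.25 = 50

50


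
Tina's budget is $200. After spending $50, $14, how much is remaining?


Add up expenses:
$50 + $14 = $64
Subtract from budget:
$200 - $64 = $136

$136


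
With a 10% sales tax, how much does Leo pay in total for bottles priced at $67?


Calculate the tax:
10% of $67 = $6.70
Add tax to price:
$67 + $6.70 = $73.70

$73.70


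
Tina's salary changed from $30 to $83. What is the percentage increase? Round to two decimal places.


Find the absolute change:
|83 - 30| = 53
Divide by original and multiply by 100:
53 / 30 x 100 = 176.6666...% ≈ 176.67%

176.67%


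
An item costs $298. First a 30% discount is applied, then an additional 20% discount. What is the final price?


First discount:
30% of $298 = $89.40
Price after first discount:
$298 - $89.40 = $208.60
Second discount:
20% of $208.60 = $41.72
Final price:
$208.60 - $41.72 = $166.88

$166.88


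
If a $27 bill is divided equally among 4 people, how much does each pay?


Total bill: $27
Number of people: 4
Each pays: $27 / 4 = $6.75

$6.75


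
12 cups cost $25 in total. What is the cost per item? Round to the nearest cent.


Total cost: $25
Number of items: 12
Unit price: $25 / 12 = $2.0833... ≈ $2.08

$2.08


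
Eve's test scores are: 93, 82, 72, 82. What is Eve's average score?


Add the scores:
93 + 82 + 72 + 82 = 329
Divide by the number of tests:
329 / 4 = 82.25

82.25


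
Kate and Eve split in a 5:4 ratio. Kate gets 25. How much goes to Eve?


Find the multiplier:
25 / 5 = 5
Apply to Eve's share:
4 x 5 = 20

20


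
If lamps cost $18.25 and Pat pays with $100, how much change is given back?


Start with the amount paid:
$100
Subtract the price:
$100 - $18.25 = $81.75

$81.75


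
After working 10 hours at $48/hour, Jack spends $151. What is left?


Calculate earnings:
10 x $48 = $480
Subtract spending:
$480 - $151 = $329

$329


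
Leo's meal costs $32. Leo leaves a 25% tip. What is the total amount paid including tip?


Calculate the tip:
25% of $32 = $8
Add tip to meal cost:
$32 + $8 = $40

$40


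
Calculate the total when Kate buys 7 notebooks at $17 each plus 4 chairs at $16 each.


Cost of notebooks:
7 x $17 = $119
Cost of chairs:
4 x $16 = $64
Add both:
$119 + $64 = $183

$183


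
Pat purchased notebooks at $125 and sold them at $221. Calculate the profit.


Selling price = $221
Cost price = $125
Profit = selling price - cost price:
Profit = $221 - $125 = $96

$96


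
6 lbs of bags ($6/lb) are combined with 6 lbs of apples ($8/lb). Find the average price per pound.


Cost of bags:
6 x $6 = $36
Cost of apples:
6 x $8 = $48
Total cost: $36 + $48 = $84
Total weight: 12 lbs
Average: $84 / 12 = $7/lb

$7/lb


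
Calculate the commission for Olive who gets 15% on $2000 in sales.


Convert rate to decimal:
15% = 0.15
Multiply by sales:
$2000 x 0.15 = $300

$300


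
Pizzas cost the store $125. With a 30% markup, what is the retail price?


Calculate the markup amount:
30% of $125 = $37.50
Add to cost:
$125 + $37.50 = $162.50

$162.50


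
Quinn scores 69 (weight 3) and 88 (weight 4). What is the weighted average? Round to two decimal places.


Weighted sum:
3 x 69 + 4 x 88 = 559
Total weight:
3 + 4 = 7
Weighted average:
559 / 7 = 79.8571... ≈ 79.86

79.86


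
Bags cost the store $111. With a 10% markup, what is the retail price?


Calculate the markup amount:
10% of $111 = $11.10
Add to cost:
$111 + $11.10 = $122.10

$122.10


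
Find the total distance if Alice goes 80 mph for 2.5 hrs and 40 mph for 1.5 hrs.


Leg 1 distance:
80 x 2.5 = 200 miles
Leg 2 distance:
40 x 1.5 = 60 miles
Total distance:
200 + 60 = 260 miles

260 miles


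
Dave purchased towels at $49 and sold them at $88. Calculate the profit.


Selling price = $88
Cost price = $49
Profit = selling price - cost price:
Profit = $88 - $49 = $39

$39


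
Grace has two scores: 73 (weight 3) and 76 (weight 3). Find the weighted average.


Weighted sum:
3 x 73 + 3 x 76 = 447
Total weight:
3 + 3 = 6
Weighted average:
447 / 6 = 74.5

74.5


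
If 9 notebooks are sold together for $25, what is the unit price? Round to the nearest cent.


Total cost: $25
Number of items: 9
Unit price: $25 / 9 = $2.7777... ≈ $2.78

$2.78


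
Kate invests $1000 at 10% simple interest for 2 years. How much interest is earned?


Use the formula I = P x R x T / 100
P x R x T = 1000 x 10 x 2 = 20000
I = 20000 / 100 = $200

$200


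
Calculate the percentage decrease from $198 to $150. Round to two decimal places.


Find the absolute change:
|150 - 198| = 48
Divide by original and multiply by 100:
48 / 198 x 100 = 24.2424...% ≈ 24.24%

24.24%


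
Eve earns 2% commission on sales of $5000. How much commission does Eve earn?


Convert rate to decimal:
2% = 0.02
Multiply by sales:
$5000 x 0.02 = $100

$100


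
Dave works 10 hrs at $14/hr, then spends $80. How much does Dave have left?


Calculate earnings:
10 x $14 = $140
Subtract spending:
$140 - $80 = $60

$60


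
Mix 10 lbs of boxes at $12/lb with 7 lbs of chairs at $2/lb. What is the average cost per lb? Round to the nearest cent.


Cost of boxes:
10 x $12 = $120
Cost of chairs:
7 x $2 = $14
Total cost: $120 + $14 = $134
Total weight: 17 lbs
Average: $134 / 17 = $7.8823... ≈ $7.88/lb

$7.88/lb


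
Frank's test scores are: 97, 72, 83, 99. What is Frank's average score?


Add the scores:
97 + 72 + 83 + 99 = 351
Divide by the number of tests:
351 / 4 = 87.75

87.75


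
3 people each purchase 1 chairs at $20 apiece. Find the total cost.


Cost per person:
1 x $20 = $20
Group total:
3 x $20 = $60

$60


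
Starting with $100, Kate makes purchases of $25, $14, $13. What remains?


Add up expenses:
$25 + $14 + $13 = $52
Subtract from budget:
$100 - $52 = $48

$48


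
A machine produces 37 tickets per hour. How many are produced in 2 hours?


Production rate: 37 tickets per hour
Time: 2 hours
Total: 37 x 2 = 74 tickets

74 tickets


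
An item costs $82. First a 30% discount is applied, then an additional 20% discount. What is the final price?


First discount:
30% of $82 = $24.60
Price after first discount:
$82 - $24.60 = $57.40
Second discount:
20% of $57.40 = $11.48
Final price:
$57.40 - $11.48 = $45.92

$45.92


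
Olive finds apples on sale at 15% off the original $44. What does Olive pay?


Calculate the discount amount:
15% of $44 = $6.60
Subtract from original:
$44 - $6.60 = $37.40

$37.40


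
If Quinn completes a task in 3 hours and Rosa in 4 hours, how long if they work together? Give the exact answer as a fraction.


Quinn's rate: 1/3 of the job per hour
Rosa's rate: 1/4 of the job per hour
Combined rate: 1/3 + 1/4 = 7/12 per hour
Time = 1 / (7/12) = 12/7 hours (≈ 1.71 hours)

12/7 hours


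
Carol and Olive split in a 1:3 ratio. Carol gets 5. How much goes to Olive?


Find the multiplier:
5 / 1 = 5
Apply to Olive's share:
3 x 5 = 15

15


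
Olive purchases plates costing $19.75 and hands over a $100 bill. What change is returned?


Start with the amount paid:
$100
Subtract the price:
$100 - $19.75 = $80.25

$80.25


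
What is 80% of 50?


Convert percentage to decimal:
80% = 0.8
Multiply:
50 x 0.8 = 40

40


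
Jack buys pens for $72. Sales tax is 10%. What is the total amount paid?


Calculate the tax:
10% of $72 = $7.20
Add tax to price:
$72 + $7.20 = $79.20

$79.20


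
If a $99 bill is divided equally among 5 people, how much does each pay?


Total bill: $99
Number of people: 5
Each pays: $99 / 5 = $19.80

$19.80


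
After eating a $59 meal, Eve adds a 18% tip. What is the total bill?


Calculate the tip:
18% of $59 = $10.62
Add tip to meal cost:
$59 + $10.62 = $69.62

$69.62


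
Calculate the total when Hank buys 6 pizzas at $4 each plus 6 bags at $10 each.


Cost of pizzas:
6 x $4 = $24
Cost of bags:
6 x $10 = $60
Add both:
$24 + $60 = $84

$84


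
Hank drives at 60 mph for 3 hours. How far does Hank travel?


Use the formula: distance = speed x time
Speed = 60 mph, Time = 3 hours
60 x 3 = 180 miles

180 miles


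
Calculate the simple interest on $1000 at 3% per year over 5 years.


Use the formula I = P x R x T / 100
P x R x T = 1000 x 3 x 5 = 15000
I = 15000 / 100 = $150

$150


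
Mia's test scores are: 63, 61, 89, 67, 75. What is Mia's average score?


Add the scores:
63 + 61 + 89 + 67 + 75 = 355
Divide by the number of tests:
355 / 5 = 71

71


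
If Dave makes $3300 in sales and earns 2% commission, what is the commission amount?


Convert rate to decimal:
2% = 0.02
Multiply by sales:
$3300 x 0.02 = $66

$66


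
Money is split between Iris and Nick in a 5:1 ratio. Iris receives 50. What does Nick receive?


Find the multiplier:
50 / 5 = 10
Apply to Nick's share:
1 x 10 = 10

10


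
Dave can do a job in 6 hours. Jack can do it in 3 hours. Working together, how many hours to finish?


Dave's rate: 1/6 of the job per hour
Jack's rate: 1/3 of the job per hour
Combined rate: 1/6 + 1/3 = 1/2 per hour
Time = 1 / (1/2) = 2 hours

2 hours


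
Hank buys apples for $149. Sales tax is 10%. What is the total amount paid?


Calculate the tax:
10% of $149 = $14.90
Add tax to price:
$149 + $14.90 = $163.90

$163.90


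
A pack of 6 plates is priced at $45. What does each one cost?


Total cost: $45
Number of items: 6
Unit price: $45 / 6 = $7.50

$7.50


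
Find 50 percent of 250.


Convert percentage to decimal:
50% = 0.5
Multiply:
250 x 0.5 = 125

125


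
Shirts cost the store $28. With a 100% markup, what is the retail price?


Calculate the markup amount:
100% of $28 = $28
Add to cost:
$28 + $28 = $56

$56


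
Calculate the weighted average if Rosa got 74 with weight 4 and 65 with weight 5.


Weighted sum:
4 x 74 + 5 x 65 = 621
Total weight:
4 + 5 = 9
Weighted average:
621 / 9 = 69

69


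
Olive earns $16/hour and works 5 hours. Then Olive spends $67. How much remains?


Calculate earnings:
5 x $16 = $80
Subtract spending:
$80 - $67 = $13

$13


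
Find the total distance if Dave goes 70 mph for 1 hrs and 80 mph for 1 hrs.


Leg 1 distance:
70 x 1 = 70 miles
Leg 2 distance:
80 x 1 = 80 miles
Total distance:
70 + 80 = 150 miles

150 miles


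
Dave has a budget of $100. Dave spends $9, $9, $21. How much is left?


Add up expenses:
$9 + $9 + $21 = $39
Subtract from budget:
$100 - $39 = $61

$61


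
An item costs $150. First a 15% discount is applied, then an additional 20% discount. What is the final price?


First discount:
15% of $150 = $22.50
Price after first discount:
$150 - $22.50 = $127.50
Second discount:
20% of $127.50 = $25.50
Final price:
$127.50 - $25.50 = $102

$102


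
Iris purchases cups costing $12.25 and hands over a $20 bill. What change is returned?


Start with the amount paid:
$20
Subtract the price:
$20 - $12.25 = $7.75

$7.75


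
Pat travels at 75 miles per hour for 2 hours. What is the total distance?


Use the formula: distance = speed x time
Speed = 75 mph, Time = 2 hours
75 x 2 = 150 miles

150 miles


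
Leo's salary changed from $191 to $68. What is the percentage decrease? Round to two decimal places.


Find the absolute change:
|68 - 191| = 123
Divide by original and multiply by 100:
123 / 191 x 100 = 64.3979...% ≈ 64.4%

64.4%


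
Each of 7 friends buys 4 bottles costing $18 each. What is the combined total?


Cost per person:
4 x $18 = $72
Group total:
7 x $72 = $504

$504


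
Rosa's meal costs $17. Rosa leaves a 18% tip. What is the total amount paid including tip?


Calculate the tip:
18% of $17 = $3.06
Add tip to meal cost:
$17 + $3.06 = $20.06

$20.06


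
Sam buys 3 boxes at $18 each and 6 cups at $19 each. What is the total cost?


Cost of boxes:
3 x $18 = $54
Cost of cups:
6 x $19 = $114
Add both:
$54 + $114 = $168

$168


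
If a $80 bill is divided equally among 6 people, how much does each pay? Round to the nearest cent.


Total bill: $80
Number of people: 6
Each pays: $80 / 6 = $13.3333... ≈ $13.33

$13.33


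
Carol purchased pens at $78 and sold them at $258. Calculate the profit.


Selling price = $258
Cost price = $78
Profit = selling price - cost price:
Profit = $258 - $78 = $180

$180


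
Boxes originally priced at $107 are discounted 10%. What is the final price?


Calculate the discount amount:
10% of $107 = $10.70
Subtract from original:
$107 - $10.70 = $96.30

$96.30


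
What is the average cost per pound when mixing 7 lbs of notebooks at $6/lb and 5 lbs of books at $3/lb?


Cost of notebooks:
7 x $6 = $42
Cost of books:
5 x $3 = $15
Total cost: $42 + $15 = $57
Total weight: 12 lbs
Average: $57 / 12 = $4.75/lb

$4.75/lb


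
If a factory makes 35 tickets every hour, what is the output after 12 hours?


Production rate: 35 tickets per hour
Time: 12 hours
Total: 35 x 12 = 420 tickets

420 tickets


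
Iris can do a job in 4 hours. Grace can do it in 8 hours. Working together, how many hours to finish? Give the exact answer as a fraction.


Iris's rate: 1/4 of the job per hour
Grace's rate: 1/8 of the job per hour
Combined rate: 1/4 + 1/8 = 3/8 per hour
Time = 1 / (3/8) = 8/3 hours (≈ 2.67 hours)

8/3 hours


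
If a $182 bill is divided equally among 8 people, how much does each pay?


Total bill: $182
Number of people: 8
Each pays: $182 / 8 = $22.75

$22.75


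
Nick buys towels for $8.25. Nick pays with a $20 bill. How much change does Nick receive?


Start with the amount paid:
$20
Subtract the price:
$20 - $8.25 = $11.75

$11.75


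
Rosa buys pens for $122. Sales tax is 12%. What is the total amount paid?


Calculate the tax:
12% of $122 = $14.64
Add tax to price:
$122 + $14.64 = $136.64

$136.64


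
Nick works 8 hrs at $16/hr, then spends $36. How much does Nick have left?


Calculate earnings:
8 x $16 = $128
Subtract spending:
$128 - $36 = $92

$92


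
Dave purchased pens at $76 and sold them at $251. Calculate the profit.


Selling price = $251
Cost price = $76
Profit = selling price - cost price:
Profit = $251 - $76 = $175

$175


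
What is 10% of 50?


Convert percentage to decimal:
10% = 0.1
Multiply:
50 x 0.1 = 5

5


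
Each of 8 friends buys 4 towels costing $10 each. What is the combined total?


Cost per person:
4 x $10 = $40
Group total:
8 x $40 = $320

$320


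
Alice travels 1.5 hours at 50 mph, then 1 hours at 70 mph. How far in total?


Leg 1 distance:
50 x 1.5 = 75 miles
Leg 2 distance:
70 x 1 = 70 miles
Total distance:
75 + 70 = 145 miles

145 miles


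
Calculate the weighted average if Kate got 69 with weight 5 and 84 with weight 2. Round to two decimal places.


Weighted sum:
5 x 69 + 2 x 84 = 513
Total weight:
5 + 2 = 7
Weighted average:
513 / 7 = 73.2857... ≈ 73.29

73.29


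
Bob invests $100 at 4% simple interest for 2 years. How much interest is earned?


Use the formula I = P x R x T / 100
P x R x T = 100 x 4 x 2 = 800
I = 800 / 100 = $8

$8


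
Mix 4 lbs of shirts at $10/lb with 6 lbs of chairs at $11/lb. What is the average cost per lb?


Cost of shirts:
4 x $10 = $40
Cost of chairs:
6 x $11 = $66
Total cost: $40 + $66 = $106
Total weight: 10 lbs
Average: $106 / 10 = $10.60/lb

$10.60/lb


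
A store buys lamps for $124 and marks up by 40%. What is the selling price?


Calculate the markup amount:
40% of $124 = $49.60
Add to cost:
$124 + $49.60 = $173.60

$173.60


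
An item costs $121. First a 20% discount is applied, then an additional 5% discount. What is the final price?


First discount:
20% of $121 = $24.20
Price after first discount:
$121 - $24.20 = $96.80
Second discount:
5% of $96.80 = $4.84
Final price:
$96.80 - $4.84 = $91.96

$91.96


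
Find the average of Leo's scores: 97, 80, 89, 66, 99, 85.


Add the scores:
97 + 80 + 89 + 66 + 99 + 85 = 516
Divide by the number of tests:
516 / 6 = 86

86


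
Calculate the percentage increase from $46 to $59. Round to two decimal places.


Find the absolute change:
|59 - 46| = 13
Divide by original and multiply by 100:
13 / 46 x 100 = 28.2608...% ≈ 28.26%

28.26%


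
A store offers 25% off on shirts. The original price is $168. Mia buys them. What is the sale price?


Calculate the discount amount:
25% of $168 = $42
Subtract from original:
$168 - $42 = $126

$126


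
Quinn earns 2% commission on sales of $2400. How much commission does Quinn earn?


Convert rate to decimal:
2% = 0.02
Multiply by sales:
$2400 x 0.02 = $48

$48


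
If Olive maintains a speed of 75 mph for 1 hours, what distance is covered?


Use the formula: distance = speed x time
Speed = 75 mph, Time = 1 hours
75 x 1 = 75 miles

75 miles


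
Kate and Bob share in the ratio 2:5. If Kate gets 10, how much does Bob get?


Find the multiplier:
10 / 2 = 5
Apply to Bob's share:
5 x 5 = 25

25


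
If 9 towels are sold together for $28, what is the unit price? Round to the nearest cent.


Total cost: $28
Number of items: 9
Unit price: $28 / 9 = $3.1111... ≈ $3.11

$3.11


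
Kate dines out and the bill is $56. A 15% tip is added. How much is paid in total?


Calculate the tip:
15% of $56 = $8.40
Add tip to meal cost:
$56 + $8.40 = $64.40

$64.40


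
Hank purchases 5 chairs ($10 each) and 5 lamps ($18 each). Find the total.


Cost of chairs:
5 x $10 = $50
Cost of lamps:
5 x $18 = $90
Add both:
$50 + $90 = $140

$140


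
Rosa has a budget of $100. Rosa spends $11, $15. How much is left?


Add up expenses:
$11 + $15 = $26
Subtract from budget:
$100 - $26 = $74

$74


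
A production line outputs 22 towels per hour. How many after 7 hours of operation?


Production rate: 22 towels per hour
Time: 7 hours
Total: 22 x 7 = 154 towels

154 towels


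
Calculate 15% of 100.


Convert percentage to decimal:
15% = 0.15
Multiply:
100 x 0.15 = 15

15


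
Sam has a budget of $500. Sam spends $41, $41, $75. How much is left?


Add up expenses:
$41 + $41 + $75 = $157
Subtract from budget:
$500 - $157 = $343

$343


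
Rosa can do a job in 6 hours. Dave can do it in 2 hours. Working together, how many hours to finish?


Rosa's rate: 1/6 of the job per hour
Dave's rate: 1/2 of the job per hour
Combined rate: 1/6 + 1/2 = 2/3 per hour
Time = 1 / (2/3) = 3/2 = 1.5 hours

1.5 hours


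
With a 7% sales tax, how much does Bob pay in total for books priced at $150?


Calculate the tax:
7% of $150 = $10.50
Add tax to price:
$150 + $10.50 = $160.50

$160.50


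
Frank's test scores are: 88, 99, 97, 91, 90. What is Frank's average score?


Add the scores:
88 + 99 + 97 + 91 + 90 = 465
Divide by the number of tests:
465 / 5 = 93

93


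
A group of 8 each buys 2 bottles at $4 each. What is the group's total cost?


Cost per person:
2 x $4 = $8
Group total:
8 x $8 = $64

$64


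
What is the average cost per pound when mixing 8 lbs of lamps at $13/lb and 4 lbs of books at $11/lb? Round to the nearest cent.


Cost of lamps:
8 x $13 = $104
Cost of books:
4 x $11 = $44
Total cost: $104 + $44 = $148
Total weight: 12 lbs
Average: $148 / 12 = $12.3333... ≈ $12.33/lb

$12.33/lb


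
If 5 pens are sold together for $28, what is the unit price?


Total cost: $28
Number of items: 5
Unit price: $28 / 5 = $5.60

$5.60


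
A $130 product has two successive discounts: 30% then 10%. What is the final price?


First discount:
30% of $130 = $39
Price after first discount:
$130 - $39 = $91
Second discount:
10% of $91 = $9.10
Final price:
$91 - $9.10 = $81.90

$81.90


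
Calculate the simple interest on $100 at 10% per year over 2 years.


Use the formula I = P x R x T / 100
P x R x T = 100 x 10 x 2 = 2000
I = 2000 / 100 = $20

$20


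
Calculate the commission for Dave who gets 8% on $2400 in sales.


Convert rate to decimal:
8% = 0.08
Multiply by sales:
$2400 x 0.08 = $192

$192


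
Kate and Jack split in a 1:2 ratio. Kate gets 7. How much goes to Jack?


Find the multiplier:
7 / 1 = 7
Apply to Jack's share:
2 x 7 = 14

14


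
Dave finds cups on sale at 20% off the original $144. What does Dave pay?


Calculate the discount amount:
20% of $144 = $28.80
Subtract from original:
$144 - $28.80 = $115.20

$115.20


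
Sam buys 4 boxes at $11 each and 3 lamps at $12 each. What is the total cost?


Cost of boxes:
4 x $11 = $44
Cost of lamps:
3 x $12 = $36
Add both:
$44 + $36 = $80

$80


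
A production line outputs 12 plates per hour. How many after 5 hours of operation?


Production rate: 12 plates per hour
Time: 5 hours
Total: 12 x 5 = 60 plates

60 plates


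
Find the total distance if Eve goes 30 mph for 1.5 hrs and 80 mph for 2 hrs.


Leg 1 distance:
30 x 1.5 = 45 miles
Leg 2 distance:
80 x 2 = 160 miles
Total distance:
45 + 160 = 205 miles

205 miles


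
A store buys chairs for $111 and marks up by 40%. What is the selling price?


Calculate the markup amount:
40% of $111 = $44.40
Add to cost:
$111 + $44.40 = $155.40

$155.40


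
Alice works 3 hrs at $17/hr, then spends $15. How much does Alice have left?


Calculate earnings:
3 x $17 = $51
Subtract spending:
$51 - $15 = $36

$36


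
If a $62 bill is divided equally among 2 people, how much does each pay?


Total bill: $62
Number of people: 2
Each pays: $62 / 2 = $31

$31


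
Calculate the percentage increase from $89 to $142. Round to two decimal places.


Find the absolute change:
|142 - 89| = 53
Divide by original and multiply by 100:
53 / 89 x 100 = 59.5505...% ≈ 59.55%

59.55%


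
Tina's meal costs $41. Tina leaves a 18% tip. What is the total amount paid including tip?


Calculate the tip:
18% of $41 = $7.38
Add tip to meal cost:
$41 + $7.38 = $48.38

$48.38


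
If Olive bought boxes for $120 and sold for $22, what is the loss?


Selling price = $22
Cost price = $120
Loss = cost price - selling price:
Loss = $120 - $22 = $98

$98


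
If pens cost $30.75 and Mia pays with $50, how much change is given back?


Start with the amount paid:
$50
Subtract the price:
$50 - $30.75 = $19.25

$19.25


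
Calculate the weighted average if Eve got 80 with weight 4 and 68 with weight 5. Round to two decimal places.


Weighted sum:
4 x 80 + 5 x 68 = 660
Total weight:
4 + 5 = 9
Weighted average:
660 / 9 = 73.3333... ≈ 73.33

73.33


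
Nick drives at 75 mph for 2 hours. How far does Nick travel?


Use the formula: distance = speed x time
Speed = 75 mph, Time = 2 hours
75 x 2 = 150 miles

150 miles


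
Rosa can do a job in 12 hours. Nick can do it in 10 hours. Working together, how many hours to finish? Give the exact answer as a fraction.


Rosa's rate: 1/12 of the job per hour
Nick's rate: 1/10 of the job per hour
Combined rate: 1/12 + 1/10 = 11/60 per hour
Time = 1 / (11/60) = 60/11 hours (≈ 5.45 hours)

60/11 hours


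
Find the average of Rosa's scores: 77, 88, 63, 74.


Add the scores:
77 + 88 + 63 + 74 = 302
Divide by the number of tests:
302 / 4 = 75.5

75.5


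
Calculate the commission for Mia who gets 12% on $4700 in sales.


Convert rate to decimal:
12% = 0.12
Multiply by sales:
$4700 x 0.12 = $564

$564


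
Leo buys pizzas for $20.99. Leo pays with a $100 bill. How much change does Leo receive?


Start with the amount paid:
$100
Subtract the price:
$100 - $20.99 = $79.01

$79.01


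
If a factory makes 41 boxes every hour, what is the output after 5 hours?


Production rate: 41 boxes per hour
Time: 5 hours
Total: 41 x 5 = 205 boxes

205 boxes


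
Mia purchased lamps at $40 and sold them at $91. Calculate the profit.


Selling price = $91
Cost price = $40
Profit = selling price - cost price:
Profit = $91 - $40 = $51

$51


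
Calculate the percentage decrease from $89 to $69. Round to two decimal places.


Find the absolute change:
|69 - 89| = 20
Divide by original and multiply by 100:
20 / 89 x 100 = 22.4719...% ≈ 22.47%

22.47%


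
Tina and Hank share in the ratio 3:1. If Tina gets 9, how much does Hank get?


Find the multiplier:
9 / 3 = 3
Apply to Hank's share:
1 x 3 = 3

3


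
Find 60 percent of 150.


Convert percentage to decimal:
60% = 0.6
Multiply:
150 x 0.6 = 90

90


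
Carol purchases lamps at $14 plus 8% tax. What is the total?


Calculate the tax:
8% of $14 = $1.12
Add tax to price:
$14 + $1.12 = $15.12

$15.12


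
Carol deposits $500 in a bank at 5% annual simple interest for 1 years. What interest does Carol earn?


Use the formula I = P x R x T / 100
P x R x T = 500 x 5 x 1 = 2500
I = 2500 / 100 = $25

$25


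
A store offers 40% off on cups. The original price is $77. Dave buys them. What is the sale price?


Calculate the discount amount:
40% of $77 = $30.80
Subtract from original:
$77 - $30.80 = $46.20

$46.20


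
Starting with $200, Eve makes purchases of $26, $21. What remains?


Add up expenses:
$26 + $21 = $47
Subtract from budget:
$200 - $47 = $153

$153


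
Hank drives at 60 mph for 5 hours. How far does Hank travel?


Use the formula: distance = speed x time
Speed = 60 mph, Time = 5 hours
60 x 5 = 300 miles

300 miles


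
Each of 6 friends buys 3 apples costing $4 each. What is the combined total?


Cost per person:
3 x $4 = $12
Group total:
6 x $12 = $72

$72


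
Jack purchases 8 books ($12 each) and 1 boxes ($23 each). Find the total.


Cost of books:
8 x $12 = $96
Cost of boxes:
1 x $23 = $23
Add both:
$96 + $23 = $119

$119


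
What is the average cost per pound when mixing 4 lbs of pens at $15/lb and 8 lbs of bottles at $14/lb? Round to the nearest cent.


Cost of pens:
4 x $15 = $60
Cost of bottles:
8 x $14 = $112
Total cost: $60 + $112 = $172
Total weight: 12 lbs
Average: $172 / 12 = $14.3333... ≈ $14.33/lb

$14.33/lb


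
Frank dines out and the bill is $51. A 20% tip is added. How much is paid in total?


Calculate the tip:
20% of $51 = $10.20
Add tip to meal cost:
$51 + $10.20 = $61.20

$61.20


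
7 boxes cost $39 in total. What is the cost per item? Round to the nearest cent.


Total cost: $39
Number of items: 7
Unit price: $39 / 7 = $5.5714... ≈ $5.57

$5.57


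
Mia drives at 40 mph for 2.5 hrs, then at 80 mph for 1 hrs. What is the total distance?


Leg 1 distance:
40 x 2.5 = 100 miles
Leg 2 distance:
80 x 1 = 80 miles
Total distance:
100 + 80 = 180 miles

180 miles


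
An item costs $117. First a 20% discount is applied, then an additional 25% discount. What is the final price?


First discount:
20% of $117 = $23.40
Price after first discount:
$117 - $23.40 = $93.60
Second discount:
25% of $93.60 = $23.40
Final price:
$93.60 - $23.40 = $70.20

$70.20


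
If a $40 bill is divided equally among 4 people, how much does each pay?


Total bill: $40
Number of people: 4
Each pays: $40 / 4 = $10

$10


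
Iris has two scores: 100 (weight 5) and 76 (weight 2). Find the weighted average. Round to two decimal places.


Weighted sum:
5 x 100 + 2 x 76 = 652
Total weight:
5 + 2 = 7
Weighted average:
652 / 7 = 93.1428... ≈ 93.14

93.14


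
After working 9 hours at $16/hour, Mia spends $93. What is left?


Calculate earnings:
9 x $16 = $144
Subtract spending:
$144 - $93 = $51

$51


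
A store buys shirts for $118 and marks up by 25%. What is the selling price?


Calculate the markup amount:
25% of $118 = $29.50
Add to cost:
$118 + $29.50 = $147.50

$147.50


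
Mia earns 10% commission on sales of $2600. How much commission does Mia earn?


Convert rate to decimal:
10% = 0.1
Multiply by sales:
$2600 x 0.1 = $260

$260


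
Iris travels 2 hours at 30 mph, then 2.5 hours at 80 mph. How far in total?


Leg 1 distance:
30 x 2 = 60 miles
Leg 2 distance:
80 x 2.5 = 200 miles
Total distance:
60 + 200 = 260 miles

260 miles


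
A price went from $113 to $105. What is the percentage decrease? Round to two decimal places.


Find the absolute change:
|105 - 113| = 8
Divide by original and multiply by 100:
8 / 113 x 100 = 7.0796...% ≈ 7.08%

7.08%


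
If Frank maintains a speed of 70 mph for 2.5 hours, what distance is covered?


Use the formula: distance = speed x time
Speed = 70 mph, Time = 2.5 hours
70 x 2.5 = 175 miles

175 miles


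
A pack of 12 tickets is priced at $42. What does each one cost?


Total cost: $42
Number of items: 12
Unit price: $42 / 12 = $3.50

$3.50


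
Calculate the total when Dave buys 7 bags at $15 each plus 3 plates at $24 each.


Cost of bags:
7 x $15 = $105
Cost of plates:
3 x $24 = $72
Add both:
$105 + $72 = $177

$177


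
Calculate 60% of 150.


Convert percentage to decimal:
60% = 0.6
Multiply:
150 x 0.6 = 90

90


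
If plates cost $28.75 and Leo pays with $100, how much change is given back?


Start with the amount paid:
$100
Subtract the price:
$100 - $28.75 = $71.25

$71.25


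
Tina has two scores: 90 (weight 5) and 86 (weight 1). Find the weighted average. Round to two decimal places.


Weighted sum:
5 x 90 + 1 x 86 = 536
Total weight:
5 + 1 = 6
Weighted average:
536 / 6 = 89.3333... ≈ 89.33

89.33


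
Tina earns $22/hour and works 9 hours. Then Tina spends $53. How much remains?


Calculate earnings:
9 x $22 = $198
Subtract spending:
$198 - $53 = $145

$145


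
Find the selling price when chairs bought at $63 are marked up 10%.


Calculate the markup amount:
10% of $63 = $6.30
Add to cost:
$63 + $6.30 = $69.30

$69.30


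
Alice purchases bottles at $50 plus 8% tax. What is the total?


Calculate the tax:
8% of $50 = $4
Add tax to price:
$50 + $4 = $54

$54


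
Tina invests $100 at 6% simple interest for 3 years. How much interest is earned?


Use the formula I = P x R x T / 100
P x R x T = 100 x 6 x 3 = 1800
I = 1800 / 100 = $18

$18


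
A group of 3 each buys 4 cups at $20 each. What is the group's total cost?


Cost per person:
4 x $20 = $80
Group total:
3 x $80 = $240

$240


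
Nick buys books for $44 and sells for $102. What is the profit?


Selling price = $102
Cost price = $44
Profit = selling price - cost price:
Profit = $102 - $44 = $58

$58


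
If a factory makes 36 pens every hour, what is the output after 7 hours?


Production rate: 36 pens per hour
Time: 7 hours
Total: 36 x 7 = 252 pens

252 pens


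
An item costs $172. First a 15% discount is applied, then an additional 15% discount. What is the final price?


First discount:
15% of $172 = $25.80
Price after first discount:
$172 - $25.80 = $146.20
Second discount:
15% of $146.20 = $21.93
Final price:
$146.20 - $21.93 = $124.27

$124.27


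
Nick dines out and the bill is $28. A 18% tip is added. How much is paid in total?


Calculate the tip:
18% of $28 = $5.04
Add tip to meal cost:
$28 + $5.04 = $33.04

$33.04


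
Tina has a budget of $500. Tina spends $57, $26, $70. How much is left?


Add up expenses:
$57 + $26 + $70 = $153
Subtract from budget:
$500 - $153 = $347

$347


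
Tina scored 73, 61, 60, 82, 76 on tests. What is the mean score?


Add the scores:
73 + 61 + 60 + 82 + 76 = 352
Divide by the number of tests:
352 / 5 = 70.4

70.4


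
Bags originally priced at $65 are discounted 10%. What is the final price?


Calculate the discount amount:
10% of $65 = $6.50
Subtract from original:
$65 - $6.50 = $58.50

$58.50


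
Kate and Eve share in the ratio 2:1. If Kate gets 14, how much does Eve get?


Find the multiplier:
14 / 2 = 7
Apply to Eve's share:
1 x 7 = 7

7


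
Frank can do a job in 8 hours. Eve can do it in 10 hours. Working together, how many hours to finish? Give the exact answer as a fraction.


Frank's rate: 1/8 of the job per hour
Eve's rate: 1/10 of the job per hour
Combined rate: 1/8 + 1/10 = 9/40 per hour
Time = 1 / (9/40) = 40/9 hours (≈ 4.44 hours)

40/9 hours


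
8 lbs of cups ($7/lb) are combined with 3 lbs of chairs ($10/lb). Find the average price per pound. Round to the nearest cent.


Cost of cups:
8 x $7 = $56
Cost of chairs:
3 x $10 = $30
Total cost: $56 + $30 = $86
Total weight: 11 lbs
Average: $86 / 11 = $7.8181... ≈ $7.82/lb

$7.82/lb


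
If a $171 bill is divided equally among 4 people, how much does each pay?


Total bill: $171
Number of people: 4
Each pays: $171 / 4 = $42.75

$42.75


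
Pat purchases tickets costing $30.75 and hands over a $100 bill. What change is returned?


Start with the amount paid:
$100
Subtract the price:
$100 - $30.75 = $69.25

$69.25


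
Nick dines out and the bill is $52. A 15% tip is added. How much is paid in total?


Calculate the tip:
15% of $52 = $7.80
Add tip to meal cost:
$52 + $7.80 = $59.80

$59.80


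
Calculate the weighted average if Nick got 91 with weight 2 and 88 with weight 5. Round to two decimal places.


Weighted sum:
2 x 91 + 5 x 88 = 622
Total weight:
2 + 5 = 7
Weighted average:
622 / 7 = 88.8571... ≈ 88.86

88.86


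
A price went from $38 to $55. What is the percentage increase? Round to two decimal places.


Find the absolute change:
|55 - 38| = 17
Divide by original and multiply by 100:
17 / 38 x 100 = 44.7368...% ≈ 44.74%

44.74%


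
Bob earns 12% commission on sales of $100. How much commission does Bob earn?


Convert rate to decimal:
12% = 0.12
Multiply by sales:
$100 x 0.12 = $12

$12


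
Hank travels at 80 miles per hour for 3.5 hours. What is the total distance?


Use the formula: distance = speed x time
Speed = 80 mph, Time = 3.5 hours
80 x 3.5 = 280 miles

280 miles


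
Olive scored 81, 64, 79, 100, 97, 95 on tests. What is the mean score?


Add the scores:
81 + 64 + 79 + 100 + 97 + 95 = 516
Divide by the number of tests:
516 / 6 = 86

86


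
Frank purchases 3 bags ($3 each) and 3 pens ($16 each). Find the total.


Cost of bags:
3 x $3 = $9
Cost of pens:
3 x $16 = $48
Add both:
$9 + $48 = $57

$57


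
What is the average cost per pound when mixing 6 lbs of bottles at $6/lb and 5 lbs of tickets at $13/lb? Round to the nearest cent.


Cost of bottles:
6 x $6 = $36
Cost of tickets:
5 x $13 = $65
Total cost: $36 + $65 = $101
Total weight: 11 lbs
Average: $101 / 11 = $9.1818... ≈ $9.18/lb

$9.18/lb


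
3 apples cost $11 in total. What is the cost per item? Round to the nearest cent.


Total cost: $11
Number of items: 3
Unit price: $11 / 3 = $3.6666... ≈ $3.67

$3.67


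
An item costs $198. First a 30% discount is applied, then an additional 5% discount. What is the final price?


First discount:
30% of $198 = $59.40
Price after first discount:
$198 - $59.40 = $138.60
Second discount:
5% of $138.60 = $6.93
Final price:
$138.60 - $6.93 = $131.67

$131.67


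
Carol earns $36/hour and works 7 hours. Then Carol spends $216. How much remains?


Calculate earnings:
7 x $36 = $252
Subtract spending:
$252 - $216 = $36

$36


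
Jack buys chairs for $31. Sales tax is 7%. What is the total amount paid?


Calculate the tax:
7% of $31 = $2.17
Add tax to price:
$31 + $2.17 = $33.17

$33.17


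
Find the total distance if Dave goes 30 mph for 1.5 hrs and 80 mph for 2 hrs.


Leg 1 distance:
30 x 1.5 = 45 miles
Leg 2 distance:
80 x 2 = 160 miles
Total distance:
45 + 160 = 205 miles

205 miles


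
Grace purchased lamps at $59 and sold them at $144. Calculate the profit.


Selling price = $144
Cost price = $59
Profit = selling price - cost price:
Profit = $144 - $59 = $85

$85


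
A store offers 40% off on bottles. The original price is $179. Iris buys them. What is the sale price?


Calculate the discount amount:
40% of $179 = $71.60
Subtract from original:
$179 - $71.60 = $107.40

$107.40


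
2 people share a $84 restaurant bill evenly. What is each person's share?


Total bill: $84
Number of people: 2
Each pays: $84 / 2 = $42

$42


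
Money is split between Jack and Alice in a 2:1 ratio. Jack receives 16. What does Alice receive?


Find the multiplier:
16 / 2 = 8
Apply to Alice's share:
1 x 8 = 8

8


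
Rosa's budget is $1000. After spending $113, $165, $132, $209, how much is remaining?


Add up expenses:
$113 + $165 + $132 + $209 = $619
Subtract from budget:
$1000 - $619 = $381

$381


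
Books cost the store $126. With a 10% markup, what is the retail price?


Calculate the markup amount:
10% of $126 = $12.60
Add to cost:
$126 + $12.60 = $138.60

$138.60


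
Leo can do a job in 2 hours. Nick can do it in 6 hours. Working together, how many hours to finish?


Leo's rate: 1/2 of the job per hour
Nick's rate: 1/6 of the job per hour
Combined rate: 1/2 + 1/6 = 2/3 per hour
Time = 1 / (2/3) = 3/2 = 1.5 hours

1.5 hours


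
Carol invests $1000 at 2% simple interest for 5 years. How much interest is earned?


Use the formula I = P x R x T / 100
P x R x T = 1000 x 2 x 5 = 10000
I = 10000 / 100 = $100

$100


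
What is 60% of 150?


Convert percentage to decimal:
60% = 0.6
Multiply:
150 x 0.6 = 90

90


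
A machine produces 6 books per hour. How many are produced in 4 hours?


Production rate: 6 books per hour
Time: 4 hours
Total: 6 x 4 = 24 books

24 books


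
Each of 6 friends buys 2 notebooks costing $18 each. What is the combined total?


Cost per person:
2 x $18 = $36
Group total:
6 x $36 = $216

$216


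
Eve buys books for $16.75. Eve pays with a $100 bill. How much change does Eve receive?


Start with the amount paid:
$100
Subtract the price:
$100 - $16.75 = $83.25

$83.25


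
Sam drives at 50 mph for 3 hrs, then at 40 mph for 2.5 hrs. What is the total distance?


Leg 1 distance:
50 x 3 = 150 miles
Leg 2 distance:
40 x 2.5 = 100 miles
Total distance:
150 + 100 = 250 miles

250 miles


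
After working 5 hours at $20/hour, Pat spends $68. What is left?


Calculate earnings:
5 x $20 = $100
Subtract spending:
$100 - $68 = $32

$32


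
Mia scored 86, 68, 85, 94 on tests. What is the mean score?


Add the scores:
86 + 68 + 85 + 94 = 333
Divide by the number of tests:
333 / 4 = 83.25

83.25


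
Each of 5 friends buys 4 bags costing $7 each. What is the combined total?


Cost per person:
4 x $7 = $28
Group total:
5 x $28 = $140

$140


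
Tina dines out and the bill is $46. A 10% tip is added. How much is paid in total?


Calculate the tip:
10% of $46 = $4.60
Add tip to meal cost:
$46 + $4.60 = $50.60

$50.60
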